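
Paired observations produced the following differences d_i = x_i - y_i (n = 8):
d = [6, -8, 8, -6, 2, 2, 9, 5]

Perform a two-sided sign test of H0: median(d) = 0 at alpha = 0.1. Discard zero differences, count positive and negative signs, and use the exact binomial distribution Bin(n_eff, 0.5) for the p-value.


Step 1: Discard zero differences. Original n = 8; n_eff = number of nonzero differences = 8.
Nonzero differences (with sign): +6, -8, +8, -6, +2, +2, +9, +5
Step 2: Count signs: positive = 6, negative = 2.
Step 3: Under H0: P(positive) = 0.5, so the number of positives S ~ Bin(8, 0.5).
Step 4: Two-sided exact p-value = sum of Bin(8,0.5) probabilities at or below the observed probability = 0.289062.
Step 5: alpha = 0.1. fail to reject H0.

n_eff = 8, pos = 6, neg = 2, p = 0.289062, fail to reject H0.


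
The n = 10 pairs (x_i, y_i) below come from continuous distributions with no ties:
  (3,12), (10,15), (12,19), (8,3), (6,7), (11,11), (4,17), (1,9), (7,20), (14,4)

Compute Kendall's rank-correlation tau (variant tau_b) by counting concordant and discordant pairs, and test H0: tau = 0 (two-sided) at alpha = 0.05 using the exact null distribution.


Step 1: Enumerate the 45 unordered pairs (i,j) with i<j and classify each by sign(x_j-x_i) * sign(y_j-y_i).
  (1,2):dx=+7,dy=+3->C; (1,3):dx=+9,dy=+7->C; (1,4):dx=+5,dy=-9->D; (1,5):dx=+3,dy=-5->D
  (1,6):dx=+8,dy=-1->D; (1,7):dx=+1,dy=+5->C; (1,8):dx=-2,dy=-3->C; (1,9):dx=+4,dy=+8->C
  (1,10):dx=+11,dy=-8->D; (2,3):dx=+2,dy=+4->C; (2,4):dx=-2,dy=-12->C; (2,5):dx=-4,dy=-8->C
  (2,6):dx=+1,dy=-4->D; (2,7):dx=-6,dy=+2->D; (2,8):dx=-9,dy=-6->C; (2,9):dx=-3,dy=+5->D
  (2,10):dx=+4,dy=-11->D; (3,4):dx=-4,dy=-16->C; (3,5):dx=-6,dy=-12->C; (3,6):dx=-1,dy=-8->C
  (3,7):dx=-8,dy=-2->C; (3,8):dx=-11,dy=-10->C; (3,9):dx=-5,dy=+1->D; (3,10):dx=+2,dy=-15->D
  (4,5):dx=-2,dy=+4->D; (4,6):dx=+3,dy=+8->C; (4,7):dx=-4,dy=+14->D; (4,8):dx=-7,dy=+6->D
  (4,9):dx=-1,dy=+17->D; (4,10):dx=+6,dy=+1->C; (5,6):dx=+5,dy=+4->C; (5,7):dx=-2,dy=+10->D
  (5,8):dx=-5,dy=+2->D; (5,9):dx=+1,dy=+13->C; (5,10):dx=+8,dy=-3->D; (6,7):dx=-7,dy=+6->D
  (6,8):dx=-10,dy=-2->C; (6,9):dx=-4,dy=+9->D; (6,10):dx=+3,dy=-7->D; (7,8):dx=-3,dy=-8->C
  (7,9):dx=+3,dy=+3->C; (7,10):dx=+10,dy=-13->D; (8,9):dx=+6,dy=+11->C; (8,10):dx=+13,dy=-5->D
  (9,10):dx=+7,dy=-16->D
Step 2: C = 22, D = 23, total pairs = 45.
Step 3: tau = (C - D)/(n(n-1)/2) = (22 - 23)/45 = -0.022222.
Step 4: Exact two-sided p-value (enumerate n! = 3628800 permutations of y under H0): p = 1.000000.
Step 5: alpha = 0.05. fail to reject H0.

tau_b = -0.0222 (C=22, D=23), p = 1.000000, fail to reject H0.


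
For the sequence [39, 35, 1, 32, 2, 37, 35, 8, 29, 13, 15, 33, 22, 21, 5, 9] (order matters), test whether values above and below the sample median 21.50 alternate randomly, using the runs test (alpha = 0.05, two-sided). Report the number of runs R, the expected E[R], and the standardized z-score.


Step 1: Compute median = 21.50; label A = above, B = below.
Labels in order: AABABAABABBAABBB  (n_A = 8, n_B = 8)
Step 2: Count runs R = 10.
Step 3: Under H0 (random ordering), E[R] = 2*n_A*n_B/(n_A+n_B) + 1 = 2*8*8/16 + 1 = 9.0000.
        Var[R] = 2*n_A*n_B*(2*n_A*n_B - n_A - n_B) / ((n_A+n_B)^2 * (n_A+n_B-1)) = 14336/3840 = 3.7333.
        SD[R] = 1.9322.
Step 4: Continuity-corrected z = (R - 0.5 - E[R]) / SD[R] = (10 - 0.5 - 9.0000) / 1.9322 = 0.2588.
Step 5: Two-sided p-value via normal approximation = 2*(1 - Phi(|z|)) = 0.795809.
Step 6: alpha = 0.05. fail to reject H0.

R = 10, z = 0.2588, p = 0.795809, fail to reject H0.


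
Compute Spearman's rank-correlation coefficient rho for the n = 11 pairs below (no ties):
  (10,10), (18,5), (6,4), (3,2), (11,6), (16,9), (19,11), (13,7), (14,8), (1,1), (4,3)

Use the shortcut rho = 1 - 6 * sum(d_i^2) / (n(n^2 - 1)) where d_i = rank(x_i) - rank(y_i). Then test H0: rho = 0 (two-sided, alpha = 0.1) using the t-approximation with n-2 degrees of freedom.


Step 1: Rank x and y separately (midranks; no ties here).
rank(x): 10->5, 18->10, 6->4, 3->2, 11->6, 16->9, 19->11, 13->7, 14->8, 1->1, 4->3
rank(y): 10->10, 5->5, 4->4, 2->2, 6->6, 9->9, 11->11, 7->7, 8->8, 1->1, 3->3
Step 2: d_i = R_x(i) - R_y(i); compute d_i^2.
  (5-10)^2=25, (10-5)^2=25, (4-4)^2=0, (2-2)^2=0, (6-6)^2=0, (9-9)^2=0, (11-11)^2=0, (7-7)^2=0, (8-8)^2=0, (1-1)^2=0, (3-3)^2=0
sum(d^2) = 50.
Step 3: rho = 1 - 6*50 / (11*(11^2 - 1)) = 1 - 300/1320 = 0.772727.
Step 4: Under H0, t = rho * sqrt((n-2)/(1-rho^2)) = 3.6522 ~ t(9).
Step 5: Two-sided p-value from the t-distribution with 9 df = 0.005299.
Step 6: alpha = 0.1. reject H0.

rho = 0.7727, p = 0.005299, reject H0 at alpha = 0.1.


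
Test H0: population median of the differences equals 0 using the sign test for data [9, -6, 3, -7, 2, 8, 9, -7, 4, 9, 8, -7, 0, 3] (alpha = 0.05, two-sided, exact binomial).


Step 1: Discard zero differences. Original n = 14; n_eff = number of nonzero differences = 13.
Nonzero differences (with sign): +9, -6, +3, -7, +2, +8, +9, -7, +4, +9, +8, -7, +3
Step 2: Count signs: positive = 9, negative = 4.
Step 3: Under H0: P(positive) = 0.5, so the number of positives S ~ Bin(13, 0.5).
Step 4: Two-sided exact p-value = sum of Bin(13,0.5) probabilities at or below the observed probability = 0.266846.
Step 5: alpha = 0.05. fail to reject H0.

n_eff = 13, pos = 9, neg = 4, p = 0.266846, fail to reject H0.


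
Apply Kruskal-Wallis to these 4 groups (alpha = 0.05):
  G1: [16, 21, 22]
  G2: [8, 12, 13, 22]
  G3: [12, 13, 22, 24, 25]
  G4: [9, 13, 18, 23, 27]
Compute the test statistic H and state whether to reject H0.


Step 1: Combine all N = 17 observations and assign midranks.
sorted (value, group, rank): (8,G2,1), (9,G4,2), (12,G2,3.5), (12,G3,3.5), (13,G2,6), (13,G3,6), (13,G4,6), (16,G1,8), (18,G4,9), (21,G1,10), (22,G1,12), (22,G2,12), (22,G3,12), (23,G4,14), (24,G3,15), (25,G3,16), (27,G4,17)
Step 2: Sum ranks within each group.
R_1 = 30 (n_1 = 3)
R_2 = 22.5 (n_2 = 4)
R_3 = 52.5 (n_3 = 5)
R_4 = 48 (n_4 = 5)
Step 3: H = 12/(N(N+1)) * sum(R_i^2/n_i) - 3(N+1)
     = 12/(17*18) * (30^2/3 + 22.5^2/4 + 52.5^2/5 + 48^2/5) - 3*18
     = 0.039216 * 1438.61 - 54
     = 2.416176.
Step 4: Ties present; correction factor C = 1 - 54/(17^3 - 17) = 0.988971. Corrected H = 2.416176 / 0.988971 = 2.443123.
Step 5: Under H0, H ~ chi^2(3); p-value = 0.485658.
Step 6: alpha = 0.05. fail to reject H0.

H = 2.4431, df = 3, p = 0.485658, fail to reject H0.


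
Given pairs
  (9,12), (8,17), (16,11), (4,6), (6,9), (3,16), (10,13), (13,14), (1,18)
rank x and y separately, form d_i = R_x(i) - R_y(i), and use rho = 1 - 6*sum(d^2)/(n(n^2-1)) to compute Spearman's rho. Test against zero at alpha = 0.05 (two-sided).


Step 1: Rank x and y separately (midranks; no ties here).
rank(x): 9->6, 8->5, 16->9, 4->3, 6->4, 3->2, 10->7, 13->8, 1->1
rank(y): 12->4, 17->8, 11->3, 6->1, 9->2, 16->7, 13->5, 14->6, 18->9
Step 2: d_i = R_x(i) - R_y(i); compute d_i^2.
  (6-4)^2=4, (5-8)^2=9, (9-3)^2=36, (3-1)^2=4, (4-2)^2=4, (2-7)^2=25, (7-5)^2=4, (8-6)^2=4, (1-9)^2=64
sum(d^2) = 154.
Step 3: rho = 1 - 6*154 / (9*(9^2 - 1)) = 1 - 924/720 = -0.283333.
Step 4: Under H0, t = rho * sqrt((n-2)/(1-rho^2)) = -0.7817 ~ t(7).
Step 5: Two-sided p-value from the t-distribution with 7 df = 0.460030.
Step 6: alpha = 0.05. fail to reject H0.

rho = -0.2833, p = 0.460030, fail to reject H0 at alpha = 0.05.


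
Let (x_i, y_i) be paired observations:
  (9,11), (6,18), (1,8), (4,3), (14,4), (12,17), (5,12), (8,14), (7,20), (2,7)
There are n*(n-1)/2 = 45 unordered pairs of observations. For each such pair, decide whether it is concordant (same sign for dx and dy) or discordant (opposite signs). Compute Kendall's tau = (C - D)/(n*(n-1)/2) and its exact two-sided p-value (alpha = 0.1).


Step 1: Enumerate the 45 unordered pairs (i,j) with i<j and classify each by sign(x_j-x_i) * sign(y_j-y_i).
  (1,2):dx=-3,dy=+7->D; (1,3):dx=-8,dy=-3->C; (1,4):dx=-5,dy=-8->C; (1,5):dx=+5,dy=-7->D
  (1,6):dx=+3,dy=+6->C; (1,7):dx=-4,dy=+1->D; (1,8):dx=-1,dy=+3->D; (1,9):dx=-2,dy=+9->D
  (1,10):dx=-7,dy=-4->C; (2,3):dx=-5,dy=-10->C; (2,4):dx=-2,dy=-15->C; (2,5):dx=+8,dy=-14->D
  (2,6):dx=+6,dy=-1->D; (2,7):dx=-1,dy=-6->C; (2,8):dx=+2,dy=-4->D; (2,9):dx=+1,dy=+2->C
  (2,10):dx=-4,dy=-11->C; (3,4):dx=+3,dy=-5->D; (3,5):dx=+13,dy=-4->D; (3,6):dx=+11,dy=+9->C
  (3,7):dx=+4,dy=+4->C; (3,8):dx=+7,dy=+6->C; (3,9):dx=+6,dy=+12->C; (3,10):dx=+1,dy=-1->D
  (4,5):dx=+10,dy=+1->C; (4,6):dx=+8,dy=+14->C; (4,7):dx=+1,dy=+9->C; (4,8):dx=+4,dy=+11->C
  (4,9):dx=+3,dy=+17->C; (4,10):dx=-2,dy=+4->D; (5,6):dx=-2,dy=+13->D; (5,7):dx=-9,dy=+8->D
  (5,8):dx=-6,dy=+10->D; (5,9):dx=-7,dy=+16->D; (5,10):dx=-12,dy=+3->D; (6,7):dx=-7,dy=-5->C
  (6,8):dx=-4,dy=-3->C; (6,9):dx=-5,dy=+3->D; (6,10):dx=-10,dy=-10->C; (7,8):dx=+3,dy=+2->C
  (7,9):dx=+2,dy=+8->C; (7,10):dx=-3,dy=-5->C; (8,9):dx=-1,dy=+6->D; (8,10):dx=-6,dy=-7->C
  (9,10):dx=-5,dy=-13->C
Step 2: C = 26, D = 19, total pairs = 45.
Step 3: tau = (C - D)/(n(n-1)/2) = (26 - 19)/45 = 0.155556.
Step 4: Exact two-sided p-value (enumerate n! = 3628800 permutations of y under H0): p = 0.600654.
Step 5: alpha = 0.1. fail to reject H0.

tau_b = 0.1556 (C=26, D=19), p = 0.600654, fail to reject H0.


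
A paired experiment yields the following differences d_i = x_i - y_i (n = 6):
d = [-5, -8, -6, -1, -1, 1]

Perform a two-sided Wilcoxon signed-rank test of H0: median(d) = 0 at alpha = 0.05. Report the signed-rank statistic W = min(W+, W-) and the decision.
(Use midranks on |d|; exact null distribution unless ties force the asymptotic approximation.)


Step 1: Drop any zero differences (none here) and take |d_i|.
|d| = [5, 8, 6, 1, 1, 1]
Step 2: Midrank |d_i| (ties get averaged ranks).
ranks: |5|->4, |8|->6, |6|->5, |1|->2, |1|->2, |1|->2
Step 3: Attach original signs; sum ranks with positive sign and with negative sign.
W+ = 2 = 2
W- = 4 + 6 + 5 + 2 + 2 = 19
(Check: W+ + W- = 21 should equal n(n+1)/2 = 21.)
Step 4: Test statistic W = min(W+, W-) = 2.
Step 5: Ties in |d|, so use the tie-corrected normal approximation.
        E[W] = n(n+1)/4 = 6*7/4 = 10.5.
        Tie groups: |d|=1 (t=3); sum(t^3 - t) = 24.
        Var[W] = n(n+1)(2n+1)/24 - sum(t^3-t)/48 = 546/24 - 24/48 = 22.25.
        z = (W - E[W]) / sqrt(Var[W]) = (2 - 10.5) / 4.7170 = -1.8020.
        Two-sided p = 2*Phi(z) = 0.071546.
Step 6: alpha = 0.05. fail to reject H0.

W+ = 2, W- = 19, W = min = 2, p = 0.071546, fail to reject H0.


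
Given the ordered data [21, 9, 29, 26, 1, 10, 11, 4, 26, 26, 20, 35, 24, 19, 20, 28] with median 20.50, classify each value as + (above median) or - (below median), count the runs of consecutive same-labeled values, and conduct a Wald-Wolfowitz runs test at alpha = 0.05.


Step 1: Compute median = 20.50; label A = above, B = below.
Labels in order: ABAABBBBAABAABBA  (n_A = 8, n_B = 8)
Step 2: Count runs R = 9.
Step 3: Under H0 (random ordering), E[R] = 2*n_A*n_B/(n_A+n_B) + 1 = 2*8*8/16 + 1 = 9.0000.
        Var[R] = 2*n_A*n_B*(2*n_A*n_B - n_A - n_B) / ((n_A+n_B)^2 * (n_A+n_B-1)) = 14336/3840 = 3.7333.
        SD[R] = 1.9322.
Step 4: R = E[R], so z = 0 with no continuity correction.
Step 5: Two-sided p-value via normal approximation = 2*(1 - Phi(|z|)) = 1.000000.
Step 6: alpha = 0.05. fail to reject H0.

R = 9, z = 0.0000, p = 1.000000, fail to reject H0.


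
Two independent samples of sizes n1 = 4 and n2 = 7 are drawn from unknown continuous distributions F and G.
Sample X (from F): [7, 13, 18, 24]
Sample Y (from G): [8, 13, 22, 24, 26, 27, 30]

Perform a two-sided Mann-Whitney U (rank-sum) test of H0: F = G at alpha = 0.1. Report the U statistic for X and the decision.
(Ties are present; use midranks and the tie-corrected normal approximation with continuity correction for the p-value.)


Step 1: Combine and sort all 11 observations; assign midranks.
sorted (value, group): (7,X), (8,Y), (13,X), (13,Y), (18,X), (22,Y), (24,X), (24,Y), (26,Y), (27,Y), (30,Y)
ranks: 7->1, 8->2, 13->3.5, 13->3.5, 18->5, 22->6, 24->7.5, 24->7.5, 26->9, 27->10, 30->11
Step 2: Rank sum for X: R1 = 1 + 3.5 + 5 + 7.5 = 17.
Step 3: U_X = R1 - n1(n1+1)/2 = 17 - 4*5/2 = 17 - 10 = 7.
       U_Y = n1*n2 - U_X = 28 - 7 = 21.
Step 4: Ties are present, so use the tie-corrected normal approximation (with continuity correction) for the p-value.
Step 5: p-value = 0.217200; compare to alpha = 0.1. fail to reject H0.

U_X = 7, p = 0.217200, fail to reject H0 at alpha = 0.1.


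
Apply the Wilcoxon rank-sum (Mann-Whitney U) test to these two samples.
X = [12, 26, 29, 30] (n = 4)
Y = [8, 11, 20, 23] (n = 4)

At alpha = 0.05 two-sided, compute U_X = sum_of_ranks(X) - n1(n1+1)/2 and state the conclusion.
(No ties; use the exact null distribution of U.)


Step 1: Combine and sort all 8 observations; assign midranks.
sorted (value, group): (8,Y), (11,Y), (12,X), (20,Y), (23,Y), (26,X), (29,X), (30,X)
ranks: 8->1, 11->2, 12->3, 20->4, 23->5, 26->6, 29->7, 30->8
Step 2: Rank sum for X: R1 = 3 + 6 + 7 + 8 = 24.
Step 3: U_X = R1 - n1(n1+1)/2 = 24 - 4*5/2 = 24 - 10 = 14.
       U_Y = n1*n2 - U_X = 16 - 14 = 2.
Step 4: No ties, so the exact null distribution of U (based on enumerating the C(8,4) = 70 equally likely rank assignments) gives the two-sided p-value.
Step 5: p-value = 0.114286; compare to alpha = 0.05. fail to reject H0.

U_X = 14, p = 0.114286, fail to reject H0 at alpha = 0.05.


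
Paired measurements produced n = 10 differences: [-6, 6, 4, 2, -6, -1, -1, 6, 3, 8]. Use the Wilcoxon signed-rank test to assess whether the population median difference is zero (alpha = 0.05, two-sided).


Step 1: Drop any zero differences (none here) and take |d_i|.
|d| = [6, 6, 4, 2, 6, 1, 1, 6, 3, 8]
Step 2: Midrank |d_i| (ties get averaged ranks).
ranks: |6|->7.5, |6|->7.5, |4|->5, |2|->3, |6|->7.5, |1|->1.5, |1|->1.5, |6|->7.5, |3|->4, |8|->10
Step 3: Attach original signs; sum ranks with positive sign and with negative sign.
W+ = 7.5 + 5 + 3 + 7.5 + 4 + 10 = 37
W- = 7.5 + 7.5 + 1.5 + 1.5 = 18
(Check: W+ + W- = 55 should equal n(n+1)/2 = 55.)
Step 4: Test statistic W = min(W+, W-) = 18.
Step 5: Ties in |d|, so use the tie-corrected normal approximation.
        E[W] = n(n+1)/4 = 10*11/4 = 27.5.
        Tie groups: |d|=1 (t=2), |d|=6 (t=4); sum(t^3 - t) = 66.
        Var[W] = n(n+1)(2n+1)/24 - sum(t^3-t)/48 = 2310/24 - 66/48 = 94.875.
        z = (W - E[W]) / sqrt(Var[W]) = (18 - 27.5) / 9.7404 = -0.9753.
        Two-sided p = 2*Phi(z) = 0.329401.
Step 6: alpha = 0.05. fail to reject H0.

W+ = 37, W- = 18, W = min = 18, p = 0.329401, fail to reject H0.


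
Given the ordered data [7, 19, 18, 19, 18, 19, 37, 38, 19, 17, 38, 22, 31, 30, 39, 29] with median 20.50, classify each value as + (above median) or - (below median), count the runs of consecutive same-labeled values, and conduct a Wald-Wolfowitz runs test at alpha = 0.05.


Step 1: Compute median = 20.50; label A = above, B = below.
Labels in order: BBBBBBAABBAAAAAA  (n_A = 8, n_B = 8)
Step 2: Count runs R = 4.
Step 3: Under H0 (random ordering), E[R] = 2*n_A*n_B/(n_A+n_B) + 1 = 2*8*8/16 + 1 = 9.0000.
        Var[R] = 2*n_A*n_B*(2*n_A*n_B - n_A - n_B) / ((n_A+n_B)^2 * (n_A+n_B-1)) = 14336/3840 = 3.7333.
        SD[R] = 1.9322.
Step 4: Continuity-corrected z = (R + 0.5 - E[R]) / SD[R] = (4 + 0.5 - 9.0000) / 1.9322 = -2.3290.
Step 5: Two-sided p-value via normal approximation = 2*(1 - Phi(|z|)) = 0.019861.
Step 6: alpha = 0.05. reject H0.

R = 4, z = -2.3290, p = 0.019861, reject H0.


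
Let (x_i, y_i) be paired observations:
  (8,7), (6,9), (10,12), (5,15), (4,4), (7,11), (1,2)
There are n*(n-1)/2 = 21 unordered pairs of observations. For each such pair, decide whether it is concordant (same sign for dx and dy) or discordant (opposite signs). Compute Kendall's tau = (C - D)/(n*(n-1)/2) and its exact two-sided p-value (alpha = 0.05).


Step 1: Enumerate the 21 unordered pairs (i,j) with i<j and classify each by sign(x_j-x_i) * sign(y_j-y_i).
  (1,2):dx=-2,dy=+2->D; (1,3):dx=+2,dy=+5->C; (1,4):dx=-3,dy=+8->D; (1,5):dx=-4,dy=-3->C
  (1,6):dx=-1,dy=+4->D; (1,7):dx=-7,dy=-5->C; (2,3):dx=+4,dy=+3->C; (2,4):dx=-1,dy=+6->D
  (2,5):dx=-2,dy=-5->C; (2,6):dx=+1,dy=+2->C; (2,7):dx=-5,dy=-7->C; (3,4):dx=-5,dy=+3->D
  (3,5):dx=-6,dy=-8->C; (3,6):dx=-3,dy=-1->C; (3,7):dx=-9,dy=-10->C; (4,5):dx=-1,dy=-11->C
  (4,6):dx=+2,dy=-4->D; (4,7):dx=-4,dy=-13->C; (5,6):dx=+3,dy=+7->C; (5,7):dx=-3,dy=-2->C
  (6,7):dx=-6,dy=-9->C
Step 2: C = 15, D = 6, total pairs = 21.
Step 3: tau = (C - D)/(n(n-1)/2) = (15 - 6)/21 = 0.428571.
Step 4: Exact two-sided p-value (enumerate n! = 5040 permutations of y under H0): p = 0.238889.
Step 5: alpha = 0.05. fail to reject H0.

tau_b = 0.4286 (C=15, D=6), p = 0.238889, fail to reject H0.


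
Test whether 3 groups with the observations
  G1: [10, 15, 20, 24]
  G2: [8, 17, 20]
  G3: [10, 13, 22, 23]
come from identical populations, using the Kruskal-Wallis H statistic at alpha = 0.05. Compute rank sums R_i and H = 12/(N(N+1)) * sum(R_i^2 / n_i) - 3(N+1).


Step 1: Combine all N = 11 observations and assign midranks.
sorted (value, group, rank): (8,G2,1), (10,G1,2.5), (10,G3,2.5), (13,G3,4), (15,G1,5), (17,G2,6), (20,G1,7.5), (20,G2,7.5), (22,G3,9), (23,G3,10), (24,G1,11)
Step 2: Sum ranks within each group.
R_1 = 26 (n_1 = 4)
R_2 = 14.5 (n_2 = 3)
R_3 = 25.5 (n_3 = 4)
Step 3: H = 12/(N(N+1)) * sum(R_i^2/n_i) - 3(N+1)
     = 12/(11*12) * (26^2/4 + 14.5^2/3 + 25.5^2/4) - 3*12
     = 0.090909 * 401.646 - 36
     = 0.513258.
Step 4: Ties present; correction factor C = 1 - 12/(11^3 - 11) = 0.990909. Corrected H = 0.513258 / 0.990909 = 0.517966.
Step 5: Under H0, H ~ chi^2(2); p-value = 0.771836.
Step 6: alpha = 0.05. fail to reject H0.

H = 0.5180, df = 2, p = 0.771836, fail to reject H0.


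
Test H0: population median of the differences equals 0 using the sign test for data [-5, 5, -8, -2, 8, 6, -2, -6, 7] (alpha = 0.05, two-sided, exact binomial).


Step 1: Discard zero differences. Original n = 9; n_eff = number of nonzero differences = 9.
Nonzero differences (with sign): -5, +5, -8, -2, +8, +6, -2, -6, +7
Step 2: Count signs: positive = 4, negative = 5.
Step 3: Under H0: P(positive) = 0.5, so the number of positives S ~ Bin(9, 0.5).
Step 4: Two-sided exact p-value = sum of Bin(9,0.5) probabilities at or below the observed probability = 1.000000.
Step 5: alpha = 0.05. fail to reject H0.

n_eff = 9, pos = 4, neg = 5, p = 1.000000, fail to reject H0.


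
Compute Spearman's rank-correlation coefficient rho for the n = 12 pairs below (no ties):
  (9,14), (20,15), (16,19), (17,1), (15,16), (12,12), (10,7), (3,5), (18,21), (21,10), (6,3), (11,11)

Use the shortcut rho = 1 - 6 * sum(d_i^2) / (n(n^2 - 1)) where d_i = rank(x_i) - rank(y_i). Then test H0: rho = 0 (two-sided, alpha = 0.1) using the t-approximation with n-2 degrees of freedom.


Step 1: Rank x and y separately (midranks; no ties here).
rank(x): 9->3, 20->11, 16->8, 17->9, 15->7, 12->6, 10->4, 3->1, 18->10, 21->12, 6->2, 11->5
rank(y): 14->8, 15->9, 19->11, 1->1, 16->10, 12->7, 7->4, 5->3, 21->12, 10->5, 3->2, 11->6
Step 2: d_i = R_x(i) - R_y(i); compute d_i^2.
  (3-8)^2=25, (11-9)^2=4, (8-11)^2=9, (9-1)^2=64, (7-10)^2=9, (6-7)^2=1, (4-4)^2=0, (1-3)^2=4, (10-12)^2=4, (12-5)^2=49, (2-2)^2=0, (5-6)^2=1
sum(d^2) = 170.
Step 3: rho = 1 - 6*170 / (12*(12^2 - 1)) = 1 - 1020/1716 = 0.405594.
Step 4: Under H0, t = rho * sqrt((n-2)/(1-rho^2)) = 1.4032 ~ t(10).
Step 5: Two-sided p-value from the t-distribution with 10 df = 0.190836.
Step 6: alpha = 0.1. fail to reject H0.

rho = 0.4056, p = 0.190836, fail to reject H0 at alpha = 0.1.


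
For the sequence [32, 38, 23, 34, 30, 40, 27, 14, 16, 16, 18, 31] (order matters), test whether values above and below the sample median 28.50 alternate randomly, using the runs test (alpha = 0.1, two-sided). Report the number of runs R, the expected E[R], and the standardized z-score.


Step 1: Compute median = 28.50; label A = above, B = below.
Labels in order: AABAAABBBBBA  (n_A = 6, n_B = 6)
Step 2: Count runs R = 5.
Step 3: Under H0 (random ordering), E[R] = 2*n_A*n_B/(n_A+n_B) + 1 = 2*6*6/12 + 1 = 7.0000.
        Var[R] = 2*n_A*n_B*(2*n_A*n_B - n_A - n_B) / ((n_A+n_B)^2 * (n_A+n_B-1)) = 4320/1584 = 2.7273.
        SD[R] = 1.6514.
Step 4: Continuity-corrected z = (R + 0.5 - E[R]) / SD[R] = (5 + 0.5 - 7.0000) / 1.6514 = -0.9083.
Step 5: Two-sided p-value via normal approximation = 2*(1 - Phi(|z|)) = 0.363722.
Step 6: alpha = 0.1. fail to reject H0.

R = 5, z = -0.9083, p = 0.363722, fail to reject H0.


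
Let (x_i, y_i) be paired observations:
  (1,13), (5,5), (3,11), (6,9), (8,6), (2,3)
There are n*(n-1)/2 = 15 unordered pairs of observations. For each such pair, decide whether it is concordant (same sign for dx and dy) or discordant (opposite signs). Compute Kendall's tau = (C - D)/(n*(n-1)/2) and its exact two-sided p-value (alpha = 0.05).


Step 1: Enumerate the 15 unordered pairs (i,j) with i<j and classify each by sign(x_j-x_i) * sign(y_j-y_i).
  (1,2):dx=+4,dy=-8->D; (1,3):dx=+2,dy=-2->D; (1,4):dx=+5,dy=-4->D; (1,5):dx=+7,dy=-7->D
  (1,6):dx=+1,dy=-10->D; (2,3):dx=-2,dy=+6->D; (2,4):dx=+1,dy=+4->C; (2,5):dx=+3,dy=+1->C
  (2,6):dx=-3,dy=-2->C; (3,4):dx=+3,dy=-2->D; (3,5):dx=+5,dy=-5->D; (3,6):dx=-1,dy=-8->C
  (4,5):dx=+2,dy=-3->D; (4,6):dx=-4,dy=-6->C; (5,6):dx=-6,dy=-3->C
Step 2: C = 6, D = 9, total pairs = 15.
Step 3: tau = (C - D)/(n(n-1)/2) = (6 - 9)/15 = -0.200000.
Step 4: Exact two-sided p-value (enumerate n! = 720 permutations of y under H0): p = 0.719444.
Step 5: alpha = 0.05. fail to reject H0.

tau_b = -0.2000 (C=6, D=9), p = 0.719444, fail to reject H0.


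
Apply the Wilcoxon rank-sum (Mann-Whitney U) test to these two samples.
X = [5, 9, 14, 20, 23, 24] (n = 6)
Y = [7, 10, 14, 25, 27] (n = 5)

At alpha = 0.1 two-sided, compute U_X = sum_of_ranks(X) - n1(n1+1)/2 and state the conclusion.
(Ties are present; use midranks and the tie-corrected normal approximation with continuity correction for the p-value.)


Step 1: Combine and sort all 11 observations; assign midranks.
sorted (value, group): (5,X), (7,Y), (9,X), (10,Y), (14,X), (14,Y), (20,X), (23,X), (24,X), (25,Y), (27,Y)
ranks: 5->1, 7->2, 9->3, 10->4, 14->5.5, 14->5.5, 20->7, 23->8, 24->9, 25->10, 27->11
Step 2: Rank sum for X: R1 = 1 + 3 + 5.5 + 7 + 8 + 9 = 33.5.
Step 3: U_X = R1 - n1(n1+1)/2 = 33.5 - 6*7/2 = 33.5 - 21 = 12.5.
       U_Y = n1*n2 - U_X = 30 - 12.5 = 17.5.
Step 4: Ties are present, so use the tie-corrected normal approximation (with continuity correction) for the p-value.
Step 5: p-value = 0.714379; compare to alpha = 0.1. fail to reject H0.

U_X = 12.5, p = 0.714379, fail to reject H0 at alpha = 0.1.


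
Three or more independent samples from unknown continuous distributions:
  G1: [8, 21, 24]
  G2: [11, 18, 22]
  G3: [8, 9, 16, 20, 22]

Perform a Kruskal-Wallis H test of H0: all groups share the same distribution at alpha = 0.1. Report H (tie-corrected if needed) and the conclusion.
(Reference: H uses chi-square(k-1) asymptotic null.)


Step 1: Combine all N = 11 observations and assign midranks.
sorted (value, group, rank): (8,G1,1.5), (8,G3,1.5), (9,G3,3), (11,G2,4), (16,G3,5), (18,G2,6), (20,G3,7), (21,G1,8), (22,G2,9.5), (22,G3,9.5), (24,G1,11)
Step 2: Sum ranks within each group.
R_1 = 20.5 (n_1 = 3)
R_2 = 19.5 (n_2 = 3)
R_3 = 26 (n_3 = 5)
Step 3: H = 12/(N(N+1)) * sum(R_i^2/n_i) - 3(N+1)
     = 12/(11*12) * (20.5^2/3 + 19.5^2/3 + 26^2/5) - 3*12
     = 0.090909 * 402.033 - 36
     = 0.548485.
Step 4: Ties present; correction factor C = 1 - 12/(11^3 - 11) = 0.990909. Corrected H = 0.548485 / 0.990909 = 0.553517.
Step 5: Under H0, H ~ chi^2(2); p-value = 0.758238.
Step 6: alpha = 0.1. fail to reject H0.

H = 0.5535, df = 2, p = 0.758238, fail to reject H0.


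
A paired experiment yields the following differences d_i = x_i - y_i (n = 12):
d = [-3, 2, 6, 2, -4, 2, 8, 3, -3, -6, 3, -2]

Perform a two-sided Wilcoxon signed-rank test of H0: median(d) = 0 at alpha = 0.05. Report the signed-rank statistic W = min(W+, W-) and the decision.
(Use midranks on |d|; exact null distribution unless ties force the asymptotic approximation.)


Step 1: Drop any zero differences (none here) and take |d_i|.
|d| = [3, 2, 6, 2, 4, 2, 8, 3, 3, 6, 3, 2]
Step 2: Midrank |d_i| (ties get averaged ranks).
ranks: |3|->6.5, |2|->2.5, |6|->10.5, |2|->2.5, |4|->9, |2|->2.5, |8|->12, |3|->6.5, |3|->6.5, |6|->10.5, |3|->6.5, |2|->2.5
Step 3: Attach original signs; sum ranks with positive sign and with negative sign.
W+ = 2.5 + 10.5 + 2.5 + 2.5 + 12 + 6.5 + 6.5 = 43
W- = 6.5 + 9 + 6.5 + 10.5 + 2.5 = 35
(Check: W+ + W- = 78 should equal n(n+1)/2 = 78.)
Step 4: Test statistic W = min(W+, W-) = 35.
Step 5: Ties in |d|, so use the tie-corrected normal approximation.
        E[W] = n(n+1)/4 = 12*13/4 = 39.
        Tie groups: |d|=2 (t=4), |d|=3 (t=4), |d|=6 (t=2); sum(t^3 - t) = 126.
        Var[W] = n(n+1)(2n+1)/24 - sum(t^3-t)/48 = 3900/24 - 126/48 = 159.875.
        z = (W - E[W]) / sqrt(Var[W]) = (35 - 39) / 12.6442 = -0.3164.
        Two-sided p = 2*Phi(z) = 0.751736.
Step 6: alpha = 0.05. fail to reject H0.

W+ = 43, W- = 35, W = min = 35, p = 0.751736, fail to reject H0.


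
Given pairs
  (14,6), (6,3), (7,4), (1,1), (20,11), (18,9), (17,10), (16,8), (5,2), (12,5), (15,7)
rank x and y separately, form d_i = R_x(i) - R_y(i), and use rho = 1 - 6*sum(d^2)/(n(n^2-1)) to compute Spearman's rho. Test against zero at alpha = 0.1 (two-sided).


Step 1: Rank x and y separately (midranks; no ties here).
rank(x): 14->6, 6->3, 7->4, 1->1, 20->11, 18->10, 17->9, 16->8, 5->2, 12->5, 15->7
rank(y): 6->6, 3->3, 4->4, 1->1, 11->11, 9->9, 10->10, 8->8, 2->2, 5->5, 7->7
Step 2: d_i = R_x(i) - R_y(i); compute d_i^2.
  (6-6)^2=0, (3-3)^2=0, (4-4)^2=0, (1-1)^2=0, (11-11)^2=0, (10-9)^2=1, (9-10)^2=1, (8-8)^2=0, (2-2)^2=0, (5-5)^2=0, (7-7)^2=0
sum(d^2) = 2.
Step 3: rho = 1 - 6*2 / (11*(11^2 - 1)) = 1 - 12/1320 = 0.990909.
Step 4: Under H0, t = rho * sqrt((n-2)/(1-rho^2)) = 22.0966 ~ t(9).
Step 5: Two-sided p-value from the t-distribution with 9 df = 0.000000.
Step 6: alpha = 0.1. reject H0.

rho = 0.9909, p = 0.000000, reject H0 at alpha = 0.1.


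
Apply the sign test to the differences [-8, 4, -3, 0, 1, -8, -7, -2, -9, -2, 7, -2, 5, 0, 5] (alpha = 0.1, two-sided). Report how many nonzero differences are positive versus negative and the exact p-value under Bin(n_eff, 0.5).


Step 1: Discard zero differences. Original n = 15; n_eff = number of nonzero differences = 13.
Nonzero differences (with sign): -8, +4, -3, +1, -8, -7, -2, -9, -2, +7, -2, +5, +5
Step 2: Count signs: positive = 5, negative = 8.
Step 3: Under H0: P(positive) = 0.5, so the number of positives S ~ Bin(13, 0.5).
Step 4: Two-sided exact p-value = sum of Bin(13,0.5) probabilities at or below the observed probability = 0.581055.
Step 5: alpha = 0.1. fail to reject H0.

n_eff = 13, pos = 5, neg = 8, p = 0.581055, fail to reject H0.


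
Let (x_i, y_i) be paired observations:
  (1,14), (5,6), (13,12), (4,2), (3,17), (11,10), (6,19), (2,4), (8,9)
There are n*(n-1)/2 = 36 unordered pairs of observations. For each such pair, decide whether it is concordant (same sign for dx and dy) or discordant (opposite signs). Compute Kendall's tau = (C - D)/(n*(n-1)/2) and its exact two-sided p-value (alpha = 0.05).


Step 1: Enumerate the 36 unordered pairs (i,j) with i<j and classify each by sign(x_j-x_i) * sign(y_j-y_i).
  (1,2):dx=+4,dy=-8->D; (1,3):dx=+12,dy=-2->D; (1,4):dx=+3,dy=-12->D; (1,5):dx=+2,dy=+3->C
  (1,6):dx=+10,dy=-4->D; (1,7):dx=+5,dy=+5->C; (1,8):dx=+1,dy=-10->D; (1,9):dx=+7,dy=-5->D
  (2,3):dx=+8,dy=+6->C; (2,4):dx=-1,dy=-4->C; (2,5):dx=-2,dy=+11->D; (2,6):dx=+6,dy=+4->C
  (2,7):dx=+1,dy=+13->C; (2,8):dx=-3,dy=-2->C; (2,9):dx=+3,dy=+3->C; (3,4):dx=-9,dy=-10->C
  (3,5):dx=-10,dy=+5->D; (3,6):dx=-2,dy=-2->C; (3,7):dx=-7,dy=+7->D; (3,8):dx=-11,dy=-8->C
  (3,9):dx=-5,dy=-3->C; (4,5):dx=-1,dy=+15->D; (4,6):dx=+7,dy=+8->C; (4,7):dx=+2,dy=+17->C
  (4,8):dx=-2,dy=+2->D; (4,9):dx=+4,dy=+7->C; (5,6):dx=+8,dy=-7->D; (5,7):dx=+3,dy=+2->C
  (5,8):dx=-1,dy=-13->C; (5,9):dx=+5,dy=-8->D; (6,7):dx=-5,dy=+9->D; (6,8):dx=-9,dy=-6->C
  (6,9):dx=-3,dy=-1->C; (7,8):dx=-4,dy=-15->C; (7,9):dx=+2,dy=-10->D; (8,9):dx=+6,dy=+5->C
Step 2: C = 21, D = 15, total pairs = 36.
Step 3: tau = (C - D)/(n(n-1)/2) = (21 - 15)/36 = 0.166667.
Step 4: Exact two-sided p-value (enumerate n! = 362880 permutations of y under H0): p = 0.612202.
Step 5: alpha = 0.05. fail to reject H0.

tau_b = 0.1667 (C=21, D=15), p = 0.612202, fail to reject H0.


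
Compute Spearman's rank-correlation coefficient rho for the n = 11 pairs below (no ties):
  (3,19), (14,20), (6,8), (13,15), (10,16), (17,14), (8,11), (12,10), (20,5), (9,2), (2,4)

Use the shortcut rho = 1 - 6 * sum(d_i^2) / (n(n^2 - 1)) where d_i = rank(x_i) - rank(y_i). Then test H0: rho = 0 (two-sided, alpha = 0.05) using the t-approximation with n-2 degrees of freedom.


Step 1: Rank x and y separately (midranks; no ties here).
rank(x): 3->2, 14->9, 6->3, 13->8, 10->6, 17->10, 8->4, 12->7, 20->11, 9->5, 2->1
rank(y): 19->10, 20->11, 8->4, 15->8, 16->9, 14->7, 11->6, 10->5, 5->3, 2->1, 4->2
Step 2: d_i = R_x(i) - R_y(i); compute d_i^2.
  (2-10)^2=64, (9-11)^2=4, (3-4)^2=1, (8-8)^2=0, (6-9)^2=9, (10-7)^2=9, (4-6)^2=4, (7-5)^2=4, (11-3)^2=64, (5-1)^2=16, (1-2)^2=1
sum(d^2) = 176.
Step 3: rho = 1 - 6*176 / (11*(11^2 - 1)) = 1 - 1056/1320 = 0.200000.
Step 4: Under H0, t = rho * sqrt((n-2)/(1-rho^2)) = 0.6124 ~ t(9).
Step 5: Two-sided p-value from the t-distribution with 9 df = 0.555445.
Step 6: alpha = 0.05. fail to reject H0.

rho = 0.2000, p = 0.555445, fail to reject H0 at alpha = 0.05.


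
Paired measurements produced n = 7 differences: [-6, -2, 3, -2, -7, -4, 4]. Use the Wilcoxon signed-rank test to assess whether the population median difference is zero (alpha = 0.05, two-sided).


Step 1: Drop any zero differences (none here) and take |d_i|.
|d| = [6, 2, 3, 2, 7, 4, 4]
Step 2: Midrank |d_i| (ties get averaged ranks).
ranks: |6|->6, |2|->1.5, |3|->3, |2|->1.5, |7|->7, |4|->4.5, |4|->4.5
Step 3: Attach original signs; sum ranks with positive sign and with negative sign.
W+ = 3 + 4.5 = 7.5
W- = 6 + 1.5 + 1.5 + 7 + 4.5 = 20.5
(Check: W+ + W- = 28 should equal n(n+1)/2 = 28.)
Step 4: Test statistic W = min(W+, W-) = 7.5.
Step 5: Ties in |d|, so use the tie-corrected normal approximation.
        E[W] = n(n+1)/4 = 7*8/4 = 14.
        Tie groups: |d|=2 (t=2), |d|=4 (t=2); sum(t^3 - t) = 12.
        Var[W] = n(n+1)(2n+1)/24 - sum(t^3-t)/48 = 840/24 - 12/48 = 34.75.
        z = (W - E[W]) / sqrt(Var[W]) = (7.5 - 14) / 5.8949 = -1.1026.
        Two-sided p = 2*Phi(z) = 0.270181.
Step 6: alpha = 0.05. fail to reject H0.

W+ = 7.5, W- = 20.5, W = min = 7.5, p = 0.270181, fail to reject H0.


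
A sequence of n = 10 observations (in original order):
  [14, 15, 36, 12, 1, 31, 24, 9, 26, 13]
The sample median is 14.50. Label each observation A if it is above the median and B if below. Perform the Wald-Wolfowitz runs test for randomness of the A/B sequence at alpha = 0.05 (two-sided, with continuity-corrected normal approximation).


Step 1: Compute median = 14.50; label A = above, B = below.
Labels in order: BAABBAABAB  (n_A = 5, n_B = 5)
Step 2: Count runs R = 7.
Step 3: Under H0 (random ordering), E[R] = 2*n_A*n_B/(n_A+n_B) + 1 = 2*5*5/10 + 1 = 6.0000.
        Var[R] = 2*n_A*n_B*(2*n_A*n_B - n_A - n_B) / ((n_A+n_B)^2 * (n_A+n_B-1)) = 2000/900 = 2.2222.
        SD[R] = 1.4907.
Step 4: Continuity-corrected z = (R - 0.5 - E[R]) / SD[R] = (7 - 0.5 - 6.0000) / 1.4907 = 0.3354.
Step 5: Two-sided p-value via normal approximation = 2*(1 - Phi(|z|)) = 0.737316.
Step 6: alpha = 0.05. fail to reject H0.

R = 7, z = 0.3354, p = 0.737316, fail to reject H0.


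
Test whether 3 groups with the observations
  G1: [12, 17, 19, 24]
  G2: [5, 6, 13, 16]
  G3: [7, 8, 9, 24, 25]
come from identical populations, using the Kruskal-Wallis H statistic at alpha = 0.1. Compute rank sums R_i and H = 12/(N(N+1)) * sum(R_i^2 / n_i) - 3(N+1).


Step 1: Combine all N = 13 observations and assign midranks.
sorted (value, group, rank): (5,G2,1), (6,G2,2), (7,G3,3), (8,G3,4), (9,G3,5), (12,G1,6), (13,G2,7), (16,G2,8), (17,G1,9), (19,G1,10), (24,G1,11.5), (24,G3,11.5), (25,G3,13)
Step 2: Sum ranks within each group.
R_1 = 36.5 (n_1 = 4)
R_2 = 18 (n_2 = 4)
R_3 = 36.5 (n_3 = 5)
Step 3: H = 12/(N(N+1)) * sum(R_i^2/n_i) - 3(N+1)
     = 12/(13*14) * (36.5^2/4 + 18^2/4 + 36.5^2/5) - 3*14
     = 0.065934 * 680.513 - 42
     = 2.868956.
Step 4: Ties present; correction factor C = 1 - 6/(13^3 - 13) = 0.997253. Corrected H = 2.868956 / 0.997253 = 2.876860.
Step 5: Under H0, H ~ chi^2(2); p-value = 0.237300.
Step 6: alpha = 0.1. fail to reject H0.

H = 2.8769, df = 2, p = 0.237300, fail to reject H0.


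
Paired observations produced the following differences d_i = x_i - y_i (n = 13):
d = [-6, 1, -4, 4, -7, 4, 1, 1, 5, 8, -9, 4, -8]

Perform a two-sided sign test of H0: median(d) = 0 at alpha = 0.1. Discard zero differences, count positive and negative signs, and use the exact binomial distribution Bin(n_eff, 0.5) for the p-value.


Step 1: Discard zero differences. Original n = 13; n_eff = number of nonzero differences = 13.
Nonzero differences (with sign): -6, +1, -4, +4, -7, +4, +1, +1, +5, +8, -9, +4, -8
Step 2: Count signs: positive = 8, negative = 5.
Step 3: Under H0: P(positive) = 0.5, so the number of positives S ~ Bin(13, 0.5).
Step 4: Two-sided exact p-value = sum of Bin(13,0.5) probabilities at or below the observed probability = 0.581055.
Step 5: alpha = 0.1. fail to reject H0.

n_eff = 13, pos = 8, neg = 5, p = 0.581055, fail to reject H0.


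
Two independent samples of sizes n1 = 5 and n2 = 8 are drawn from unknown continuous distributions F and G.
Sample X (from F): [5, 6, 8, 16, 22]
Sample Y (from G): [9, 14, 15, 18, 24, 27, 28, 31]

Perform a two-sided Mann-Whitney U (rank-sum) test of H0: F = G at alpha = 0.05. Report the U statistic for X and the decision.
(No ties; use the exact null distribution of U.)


Step 1: Combine and sort all 13 observations; assign midranks.
sorted (value, group): (5,X), (6,X), (8,X), (9,Y), (14,Y), (15,Y), (16,X), (18,Y), (22,X), (24,Y), (27,Y), (28,Y), (31,Y)
ranks: 5->1, 6->2, 8->3, 9->4, 14->5, 15->6, 16->7, 18->8, 22->9, 24->10, 27->11, 28->12, 31->13
Step 2: Rank sum for X: R1 = 1 + 2 + 3 + 7 + 9 = 22.
Step 3: U_X = R1 - n1(n1+1)/2 = 22 - 5*6/2 = 22 - 15 = 7.
       U_Y = n1*n2 - U_X = 40 - 7 = 33.
Step 4: No ties, so the exact null distribution of U (based on enumerating the C(13,5) = 1287 equally likely rank assignments) gives the two-sided p-value.
Step 5: p-value = 0.065268; compare to alpha = 0.05. fail to reject H0.

U_X = 7, p = 0.065268, fail to reject H0 at alpha = 0.05.


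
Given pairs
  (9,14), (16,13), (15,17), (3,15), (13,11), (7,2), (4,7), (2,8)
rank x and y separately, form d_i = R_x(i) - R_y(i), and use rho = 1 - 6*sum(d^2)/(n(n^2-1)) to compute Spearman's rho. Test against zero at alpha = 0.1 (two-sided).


Step 1: Rank x and y separately (midranks; no ties here).
rank(x): 9->5, 16->8, 15->7, 3->2, 13->6, 7->4, 4->3, 2->1
rank(y): 14->6, 13->5, 17->8, 15->7, 11->4, 2->1, 7->2, 8->3
Step 2: d_i = R_x(i) - R_y(i); compute d_i^2.
  (5-6)^2=1, (8-5)^2=9, (7-8)^2=1, (2-7)^2=25, (6-4)^2=4, (4-1)^2=9, (3-2)^2=1, (1-3)^2=4
sum(d^2) = 54.
Step 3: rho = 1 - 6*54 / (8*(8^2 - 1)) = 1 - 324/504 = 0.357143.
Step 4: Under H0, t = rho * sqrt((n-2)/(1-rho^2)) = 0.9366 ~ t(6).
Step 5: Two-sided p-value from the t-distribution with 6 df = 0.385121.
Step 6: alpha = 0.1. fail to reject H0.

rho = 0.3571, p = 0.385121, fail to reject H0 at alpha = 0.1.


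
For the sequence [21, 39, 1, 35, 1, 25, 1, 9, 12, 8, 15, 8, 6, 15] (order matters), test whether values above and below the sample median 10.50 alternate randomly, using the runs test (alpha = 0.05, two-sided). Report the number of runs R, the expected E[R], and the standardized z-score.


Step 1: Compute median = 10.50; label A = above, B = below.
Labels in order: AABABABBABABBA  (n_A = 7, n_B = 7)
Step 2: Count runs R = 11.
Step 3: Under H0 (random ordering), E[R] = 2*n_A*n_B/(n_A+n_B) + 1 = 2*7*7/14 + 1 = 8.0000.
        Var[R] = 2*n_A*n_B*(2*n_A*n_B - n_A - n_B) / ((n_A+n_B)^2 * (n_A+n_B-1)) = 8232/2548 = 3.2308.
        SD[R] = 1.7974.
Step 4: Continuity-corrected z = (R - 0.5 - E[R]) / SD[R] = (11 - 0.5 - 8.0000) / 1.7974 = 1.3909.
Step 5: Two-sided p-value via normal approximation = 2*(1 - Phi(|z|)) = 0.164264.
Step 6: alpha = 0.05. fail to reject H0.

R = 11, z = 1.3909, p = 0.164264, fail to reject H0.


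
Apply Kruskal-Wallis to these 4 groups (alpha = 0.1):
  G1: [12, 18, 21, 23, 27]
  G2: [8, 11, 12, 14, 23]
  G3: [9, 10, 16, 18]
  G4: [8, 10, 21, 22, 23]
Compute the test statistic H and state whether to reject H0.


Step 1: Combine all N = 19 observations and assign midranks.
sorted (value, group, rank): (8,G2,1.5), (8,G4,1.5), (9,G3,3), (10,G3,4.5), (10,G4,4.5), (11,G2,6), (12,G1,7.5), (12,G2,7.5), (14,G2,9), (16,G3,10), (18,G1,11.5), (18,G3,11.5), (21,G1,13.5), (21,G4,13.5), (22,G4,15), (23,G1,17), (23,G2,17), (23,G4,17), (27,G1,19)
Step 2: Sum ranks within each group.
R_1 = 68.5 (n_1 = 5)
R_2 = 41 (n_2 = 5)
R_3 = 29 (n_3 = 4)
R_4 = 51.5 (n_4 = 5)
Step 3: H = 12/(N(N+1)) * sum(R_i^2/n_i) - 3(N+1)
     = 12/(19*20) * (68.5^2/5 + 41^2/5 + 29^2/4 + 51.5^2/5) - 3*20
     = 0.031579 * 2015.35 - 60
     = 3.642632.
Step 4: Ties present; correction factor C = 1 - 54/(19^3 - 19) = 0.992105. Corrected H = 3.642632 / 0.992105 = 3.671618.
Step 5: Under H0, H ~ chi^2(3); p-value = 0.299176.
Step 6: alpha = 0.1. fail to reject H0.

H = 3.6716, df = 3, p = 0.299176, fail to reject H0.


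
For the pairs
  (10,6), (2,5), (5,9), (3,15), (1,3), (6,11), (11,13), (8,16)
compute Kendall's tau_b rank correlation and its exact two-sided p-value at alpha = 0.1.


Step 1: Enumerate the 28 unordered pairs (i,j) with i<j and classify each by sign(x_j-x_i) * sign(y_j-y_i).
  (1,2):dx=-8,dy=-1->C; (1,3):dx=-5,dy=+3->D; (1,4):dx=-7,dy=+9->D; (1,5):dx=-9,dy=-3->C
  (1,6):dx=-4,dy=+5->D; (1,7):dx=+1,dy=+7->C; (1,8):dx=-2,dy=+10->D; (2,3):dx=+3,dy=+4->C
  (2,4):dx=+1,dy=+10->C; (2,5):dx=-1,dy=-2->C; (2,6):dx=+4,dy=+6->C; (2,7):dx=+9,dy=+8->C
  (2,8):dx=+6,dy=+11->C; (3,4):dx=-2,dy=+6->D; (3,5):dx=-4,dy=-6->C; (3,6):dx=+1,dy=+2->C
  (3,7):dx=+6,dy=+4->C; (3,8):dx=+3,dy=+7->C; (4,5):dx=-2,dy=-12->C; (4,6):dx=+3,dy=-4->D
  (4,7):dx=+8,dy=-2->D; (4,8):dx=+5,dy=+1->C; (5,6):dx=+5,dy=+8->C; (5,7):dx=+10,dy=+10->C
  (5,8):dx=+7,dy=+13->C; (6,7):dx=+5,dy=+2->C; (6,8):dx=+2,dy=+5->C; (7,8):dx=-3,dy=+3->D
Step 2: C = 20, D = 8, total pairs = 28.
Step 3: tau = (C - D)/(n(n-1)/2) = (20 - 8)/28 = 0.428571.
Step 4: Exact two-sided p-value (enumerate n! = 40320 permutations of y under H0): p = 0.178869.
Step 5: alpha = 0.1. fail to reject H0.

tau_b = 0.4286 (C=20, D=8), p = 0.178869, fail to reject H0.


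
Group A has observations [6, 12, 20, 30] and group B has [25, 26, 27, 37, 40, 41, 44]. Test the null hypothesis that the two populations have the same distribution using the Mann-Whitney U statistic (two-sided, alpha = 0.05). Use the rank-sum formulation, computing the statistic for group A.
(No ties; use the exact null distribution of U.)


Step 1: Combine and sort all 11 observations; assign midranks.
sorted (value, group): (6,X), (12,X), (20,X), (25,Y), (26,Y), (27,Y), (30,X), (37,Y), (40,Y), (41,Y), (44,Y)
ranks: 6->1, 12->2, 20->3, 25->4, 26->5, 27->6, 30->7, 37->8, 40->9, 41->10, 44->11
Step 2: Rank sum for X: R1 = 1 + 2 + 3 + 7 = 13.
Step 3: U_X = R1 - n1(n1+1)/2 = 13 - 4*5/2 = 13 - 10 = 3.
       U_Y = n1*n2 - U_X = 28 - 3 = 25.
Step 4: No ties, so the exact null distribution of U (based on enumerating the C(11,4) = 330 equally likely rank assignments) gives the two-sided p-value.
Step 5: p-value = 0.042424; compare to alpha = 0.05. reject H0.

U_X = 3, p = 0.042424, reject H0 at alpha = 0.05.


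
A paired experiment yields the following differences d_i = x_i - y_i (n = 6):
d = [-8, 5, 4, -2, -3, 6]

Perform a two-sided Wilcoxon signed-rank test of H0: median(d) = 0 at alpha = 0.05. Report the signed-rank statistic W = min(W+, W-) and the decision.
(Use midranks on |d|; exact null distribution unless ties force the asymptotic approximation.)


Step 1: Drop any zero differences (none here) and take |d_i|.
|d| = [8, 5, 4, 2, 3, 6]
Step 2: Midrank |d_i| (ties get averaged ranks).
ranks: |8|->6, |5|->4, |4|->3, |2|->1, |3|->2, |6|->5
Step 3: Attach original signs; sum ranks with positive sign and with negative sign.
W+ = 4 + 3 + 5 = 12
W- = 6 + 1 + 2 = 9
(Check: W+ + W- = 21 should equal n(n+1)/2 = 21.)
Step 4: Test statistic W = min(W+, W-) = 9.
Step 5: No ties, so the exact null distribution over the 2^6 = 64 sign assignments gives the two-sided p-value = 0.843750.
Step 6: alpha = 0.05. fail to reject H0.

W+ = 12, W- = 9, W = min = 9, p = 0.843750, fail to reject H0.
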